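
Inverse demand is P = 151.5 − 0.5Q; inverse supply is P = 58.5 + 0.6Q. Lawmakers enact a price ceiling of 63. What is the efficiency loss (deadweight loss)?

Competitive equilibrium: 151.5 − 0.5Q = 58.5 + 0.6Q → Q* = 84.5455, P* = 109.2273.
At the ceiling P = 63, quantity supplied = (63 − 58.5)/0.6 = 7.5.
Willingness to pay at Q' = 7.5: 151.5 − 0.5·7.5 = 147.75.
ΔQ = 84.5455 − 7.5 = 77.0455; wedge = 147.75 − 63 = 84.75.
DWL = ½ × 77.0455 × 84.75 = 3264.80.

3264.80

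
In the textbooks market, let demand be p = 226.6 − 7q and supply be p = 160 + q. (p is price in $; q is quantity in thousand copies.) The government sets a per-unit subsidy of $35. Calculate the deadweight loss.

$76.56 thousand

Competitive equilibrium: 226.6 − 7q = 160 + q → q* = 8.325, p* = 168.325.
The subsidy lowers effective supply by 35: p = 125 + q.
New quantity: 226.6 − 7q = 125 + q → q' = 12.7.
Overproduction Δq = 12.7 − 8.325 = 4.375; wedge = subsidy = 35.
The triangle = ½ × 4.375 × 35 = $76.56 thousand.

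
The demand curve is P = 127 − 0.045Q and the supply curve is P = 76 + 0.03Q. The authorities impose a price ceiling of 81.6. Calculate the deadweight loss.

9126.67

Competitive equilibrium: 127 − 0.045Q = 76 + 0.03Q → Q* = 680, P* = 96.4.
At the ceiling P = 81.6, quantity supplied = (81.6 − 76)/0.03 = 186.6667.
Willingness to pay at Q' = 186.6667: 127 − 0.045·186.6667 = 118.6.
ΔQ = 680 − 186.6667 = 493.3333; wedge = 118.6 − 81.6 = 37.
Welfare loss = ½ × 493.3333 × 37 = 9126.67.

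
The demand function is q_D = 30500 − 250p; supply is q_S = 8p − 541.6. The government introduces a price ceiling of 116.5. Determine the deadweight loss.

60.12

In inverse form: demand p = 122 − 0.004q, supply p = 67.7 + 0.125q.
Competitive equilibrium: 122 − 0.004q = 67.7 + 0.125q → q* = 420.9302, p* = 120.3163.
At the ceiling p = 116.5, quantity supplied = (116.5 − 67.7)/0.125 = 390.4.
Willingness to pay at q' = 390.4: 122 − 0.004·390.4 = 120.4384.
Δq = 420.9302 − 390.4 = 30.5302; wedge = 120.4384 − 116.5 = 3.9384.
Welfare loss = ½ × 30.5302 × 3.9384 = 60.12.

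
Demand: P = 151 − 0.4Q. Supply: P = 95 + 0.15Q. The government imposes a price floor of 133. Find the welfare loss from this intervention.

887.78

Competitive equilibrium: 151 − 0.4Q = 95 + 0.15Q → Q* = 101.8182, P* = 110.2727.
At the floor P = 133, quantity demanded = (151 − 133)/0.4 = 45.
Sellers' marginal cost at Q' = 45: 95 + 0.15·45 = 101.75.
ΔQ = 101.8182 − 45 = 56.8182; wedge = 133 − 101.75 = 31.25.
Deadweight loss = ½ × 56.8182 × 31.25 = 887.78.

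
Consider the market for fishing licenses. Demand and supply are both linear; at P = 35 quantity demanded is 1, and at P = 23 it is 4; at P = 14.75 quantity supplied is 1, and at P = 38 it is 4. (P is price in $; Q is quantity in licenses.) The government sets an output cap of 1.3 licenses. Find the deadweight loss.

$11.90

Demand slope = (23 − 35)/(4 − 1) = −4, so P = 39 − 4Q.
Supply slope = (38 − 14.75)/(4 − 1) = 7.75, so P = 7 + 7.75Q.
Competitive equilibrium: 39 − 4Q = 7 + 7.75Q → Q* = 2.7234, P* = 28.1064.
At Q = 1.3: demand price = 39 − 4·1.3 = 33.8; supply price = 7 + 7.75·1.3 = 17.075.
ΔQ = 2.7234 − 1.3 = 1.4234; wedge = 33.8 − 17.075 = 16.725.
The triangle = ½ × 1.4234 × 16.725 = $11.90.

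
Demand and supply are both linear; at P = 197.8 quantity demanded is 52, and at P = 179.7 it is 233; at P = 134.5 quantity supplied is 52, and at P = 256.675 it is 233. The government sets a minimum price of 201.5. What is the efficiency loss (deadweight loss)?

5457.68

Demand slope = (179.7 − 197.8)/(233 − 52) = −0.1, so P = 203 − 0.1Q.
Supply slope = (256.675 − 134.5)/(233 − 52) = 0.675, so P = 99.4 + 0.675Q.
Competitive equilibrium: 203 − 0.1Q = 99.4 + 0.675Q → Q* = 133.6774, P* = 189.6323.
At the floor P = 201.5, quantity demanded = (203 − 201.5)/0.1 = 15.
Sellers' marginal cost at Q' = 15: 99.4 + 0.675·15 = 109.525.
ΔQ = 133.6774 − 15 = 118.6774; wedge = 201.5 − 109.525 = 91.975.
Deadweight loss = ½ × 118.6774 × 91.975 = 5457.68.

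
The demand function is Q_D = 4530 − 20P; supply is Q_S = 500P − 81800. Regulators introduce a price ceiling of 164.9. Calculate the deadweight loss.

In inverse form: demand P = 226.5 − 0.05Q, supply P = 163.6 + 0.002Q.
Competitive equilibrium: 226.5 − 0.05Q = 163.6 + 0.002Q → Q* = 1209.6154, P* = 166.0192.
At the ceiling P = 164.9, quantity supplied = (164.9 − 163.6)/0.002 = 650.
Willingness to pay at Q' = 650: 226.5 − 0.05·650 = 194.
ΔQ = 1209.6154 − 650 = 559.6154; wedge = 194 − 164.9 = 29.1.
Deadweight loss = ½ × 559.6154 × 29.1 = 8142.40.

8142.40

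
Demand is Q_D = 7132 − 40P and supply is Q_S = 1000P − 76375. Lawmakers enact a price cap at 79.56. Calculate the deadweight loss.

In inverse form: demand P = 178.3 − 0.025Q, supply P = 76.375 + 0.001Q.
Competitive equilibrium: 178.3 − 0.025Q = 76.375 + 0.001Q → Q* = 3920.1923, P* = 80.2952.
At the ceiling P = 79.56, quantity supplied = (79.56 − 76.375)/0.001 = 3185.
Willingness to pay at Q' = 3185: 178.3 − 0.025·3185 = 98.675.
ΔQ = 3920.1923 − 3185 = 735.1923; wedge = 98.675 − 79.56 = 19.115.
The triangle = ½ × 735.1923 × 19.115 = 7026.60.

7026.60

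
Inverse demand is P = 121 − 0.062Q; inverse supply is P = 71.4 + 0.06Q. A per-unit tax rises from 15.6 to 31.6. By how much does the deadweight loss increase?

3095.08

Competitive equilibrium: 121 − 0.062Q = 71.4 + 0.06Q → Q* = 406.5574, P* = 95.7934.
For a per-unit tax t: ΔQ = t/0.122, so DWL = ½·t·(t/0.122) = t²/0.244.
At t = 15.6: DWL = 997.377. At t = 31.6: DWL = 4092.459.
Increase = 4092.459 − 997.377 = 3095.08.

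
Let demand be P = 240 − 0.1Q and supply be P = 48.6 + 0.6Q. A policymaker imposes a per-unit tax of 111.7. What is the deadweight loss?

8912.06

Competitive equilibrium: 240 − 0.1Q = 48.6 + 0.6Q → Q* = 273.42857, P* = 212.65714.
With the tax, the buyer price exceeds the seller price by 111.7: (240 − 0.1Q) − (48.6 + 0.6Q) = 111.7 → Q' = 113.85714.
ΔQ = 273.42857 − 113.85714 = 159.57143; the wedge equals the tax, 111.7.
The triangle = ½ × 159.57143 × 111.7 = 8912.06.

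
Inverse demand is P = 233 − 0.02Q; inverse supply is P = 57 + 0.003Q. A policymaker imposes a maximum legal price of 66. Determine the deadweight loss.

Competitive equilibrium: 233 − 0.02Q = 57 + 0.003Q → Q* = 7652.1739, P* = 79.9565.
At the ceiling P = 66, quantity supplied = (66 − 57)/0.003 = 3000.
Willingness to pay at Q' = 3000: 233 − 0.02·3000 = 173.
ΔQ = 7652.1739 − 3000 = 4652.1739; wedge = 173 − 66 = 107.
The triangle = ½ × 4652.1739 × 107 = 248891.30.

248891.30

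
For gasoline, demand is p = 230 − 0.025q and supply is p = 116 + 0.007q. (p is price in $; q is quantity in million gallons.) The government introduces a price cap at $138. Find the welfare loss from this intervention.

Competitive equilibrium: 230 − 0.025q = 116 + 0.007q → q* = 3562.5, p* = 140.9375.
At the ceiling p = 138, quantity supplied = (138 − 116)/0.007 = 3142.85714.
Willingness to pay at q' = 3142.85714: 230 − 0.025·3142.85714 = 151.42857.
Δq = 3562.5 − 3142.85714 = 419.64286; wedge = 151.42857 − 138 = 13.42857.
Deadweight loss = ½ × 419.64286 × 13.42857 = $2817.60 million.

$2817.60 million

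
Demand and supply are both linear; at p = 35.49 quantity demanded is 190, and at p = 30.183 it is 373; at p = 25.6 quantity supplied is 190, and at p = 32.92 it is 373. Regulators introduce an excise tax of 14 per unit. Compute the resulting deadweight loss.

Demand slope = (30.183 − 35.49)/(373 − 190) = −0.029, so p = 41 − 0.029q.
Supply slope = (32.92 − 25.6)/(373 − 190) = 0.04, so p = 18 + 0.04q.
Competitive equilibrium: 41 − 0.029q = 18 + 0.04q → q* = 333.3333, p* = 31.3333.
With the tax, the buyer price exceeds the seller price by 14: (41 − 0.029q) − (18 + 0.04q) = 14 → q' = 130.4348.
Δq = 333.3333 − 130.4348 = 202.8985; the wedge equals the tax, 14.
Welfare loss = ½ × 202.8985 × 14 = 1420.29.

1420.29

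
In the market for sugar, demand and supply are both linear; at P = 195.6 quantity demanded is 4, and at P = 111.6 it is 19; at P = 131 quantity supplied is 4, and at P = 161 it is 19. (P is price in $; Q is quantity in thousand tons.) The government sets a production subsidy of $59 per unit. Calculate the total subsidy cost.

$1195.53 thousand

Demand slope = (111.6 − 195.6)/(19 − 4) = −5.6, so P = 218 − 5.6Q.
Supply slope = (161 − 131)/(19 − 4) = 2, so P = 123 + 2Q.
Competitive equilibrium: 218 − 5.6Q = 123 + 2Q → Q* = 12.5, P* = 148.
The subsidy lowers effective supply by 59: P = 64 + 2Q.
New quantity: 218 − 5.6Q = 64 + 2Q → Q' = 20.2632.
Total subsidy cost = 59 × 20.2632 = $1195.53 thousand.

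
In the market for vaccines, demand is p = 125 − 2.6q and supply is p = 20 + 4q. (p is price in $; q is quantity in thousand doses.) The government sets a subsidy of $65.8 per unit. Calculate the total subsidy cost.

Competitive equilibrium: 125 − 2.6q = 20 + 4q → q* = 15.90909, p* = 83.63636.
The subsidy lowers effective supply by 65.8: p = 4q − 45.8.
New quantity: 125 − 2.6q = 4q − 45.8 → q' = 25.87879.
Total subsidy cost = 65.8 × 25.87879 = $1702.82 thousand.

$1702.82 thousand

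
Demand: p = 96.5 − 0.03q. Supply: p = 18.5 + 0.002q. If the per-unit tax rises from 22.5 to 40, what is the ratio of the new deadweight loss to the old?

3.160

Competitive equilibrium: 96.5 − 0.03q = 18.5 + 0.002q → q* = 2437.5, p* = 23.375.
For a per-unit tax t: Δq = t/0.032, so DWL = ½·t·(t/0.032) = t²/0.064.
At t = 22.5: DWL = 7910.156. At t = 40: DWL = 25000.
Ratio = (40/22.5)² = 3.160.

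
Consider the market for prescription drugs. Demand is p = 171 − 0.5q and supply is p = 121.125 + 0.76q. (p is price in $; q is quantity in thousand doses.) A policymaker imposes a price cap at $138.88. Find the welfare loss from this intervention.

Competitive equilibrium: 171 − 0.5q = 121.125 + 0.76q → q* = 39.5833, p* = 151.2083.
At the ceiling p = 138.88, quantity supplied = (138.88 − 121.125)/0.76 = 23.3618.
Willingness to pay at q' = 23.3618: 171 − 0.5·23.3618 = 159.3191.
Δq = 39.5833 − 23.3618 = 16.2215; wedge = 159.3191 − 138.88 = 20.4391.
Welfare loss = ½ × 16.2215 × 20.4391 = $165.78 thousand.

$165.78 thousand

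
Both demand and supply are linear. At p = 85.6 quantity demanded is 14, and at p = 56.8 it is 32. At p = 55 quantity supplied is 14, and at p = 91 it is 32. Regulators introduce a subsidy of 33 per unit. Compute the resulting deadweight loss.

151.25

Demand slope = (56.8 − 85.6)/(32 − 14) = −1.6, so p = 108 − 1.6q.
Supply slope = (91 − 55)/(32 − 14) = 2, so p = 27 + 2q.
Competitive equilibrium: 108 − 1.6q = 27 + 2q → q* = 22.5, p* = 72.
The subsidy lowers effective supply by 33: p = 2q − 6.
New quantity: 108 − 1.6q = 2q − 6 → q' = 31.6667.
Overproduction Δq = 31.6667 − 22.5 = 9.1667; wedge = subsidy = 33.
Welfare loss = ½ × 9.1667 × 33 = 151.25.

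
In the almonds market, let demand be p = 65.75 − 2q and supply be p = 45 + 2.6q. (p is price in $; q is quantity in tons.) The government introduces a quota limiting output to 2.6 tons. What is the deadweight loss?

$8.40

Competitive equilibrium: 65.75 − 2q = 45 + 2.6q → q* = 4.5109, p* = 56.7283.
At q = 2.6: demand price = 65.75 − 2·2.6 = 60.55; supply price = 45 + 2.6·2.6 = 51.76.
Δq = 4.5109 − 2.6 = 1.9109; wedge = 60.55 − 51.76 = 8.79.
DWL = ½ × 1.9109 × 8.79 = $8.40.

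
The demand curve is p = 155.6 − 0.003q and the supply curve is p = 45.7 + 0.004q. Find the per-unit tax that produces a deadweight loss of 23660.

Competitive equilibrium: 155.6 − 0.003q = 45.7 + 0.004q → q* = 15700, p* = 108.5.
A tax t gives Δq = t/0.007 and wedge t, so DWL = t²/0.014.
t²/0.014 = 23660 → t² = 331.24 → t = 18.2.

18.2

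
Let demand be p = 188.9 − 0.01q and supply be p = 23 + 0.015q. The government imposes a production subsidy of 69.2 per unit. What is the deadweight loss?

Competitive equilibrium: 188.9 − 0.01q = 23 + 0.015q → q* = 6636, p* = 122.54.
The subsidy lowers effective supply by 69.2: p = 0.015q − 46.2.
New quantity: 188.9 − 0.01q = 0.015q − 46.2 → q' = 9404.
Overproduction Δq = 9404 − 6636 = 2768; wedge = subsidy = 69.2.
Welfare loss = ½ × 2768 × 69.2 = 95772.80.

95772.80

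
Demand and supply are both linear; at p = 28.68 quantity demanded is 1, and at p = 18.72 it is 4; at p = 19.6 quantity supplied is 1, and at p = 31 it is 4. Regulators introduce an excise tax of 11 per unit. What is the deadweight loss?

Demand slope = (18.72 − 28.68)/(4 − 1) = −3.32, so p = 32 − 3.32q.
Supply slope = (31 − 19.6)/(4 − 1) = 3.8, so p = 15.8 + 3.8q.
Competitive equilibrium: 32 − 3.32q = 15.8 + 3.8q → q* = 2.2753, p* = 24.4461.
With the tax, the buyer price exceeds the seller price by 11: (32 − 3.32q) − (15.8 + 3.8q) = 11 → q' = 0.7303.
Δq = 2.2753 − 0.7303 = 1.545; the wedge equals the tax, 11.
Deadweight loss = ½ × 1.545 × 11 = 8.50.

8.50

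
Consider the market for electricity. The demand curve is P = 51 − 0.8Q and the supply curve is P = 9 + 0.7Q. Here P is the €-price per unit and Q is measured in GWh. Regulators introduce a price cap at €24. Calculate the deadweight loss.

€32.39

Competitive equilibrium: 51 − 0.8Q = 9 + 0.7Q → Q* = 28, P* = 28.6.
At the ceiling P = 24, quantity supplied = (24 − 9)/0.7 = 21.4286.
Willingness to pay at Q' = 21.4286: 51 − 0.8·21.4286 = 33.8571.
ΔQ = 28 − 21.4286 = 6.5714; wedge = 33.8571 − 24 = 9.8571.
DWL = ½ × 6.5714 × 9.8571 = €32.39.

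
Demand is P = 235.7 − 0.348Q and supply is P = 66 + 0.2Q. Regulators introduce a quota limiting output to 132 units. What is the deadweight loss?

8649.41

Competitive equilibrium: 235.7 − 0.348Q = 66 + 0.2Q → Q* = 309.67153, P* = 127.93431.
At Q = 132: demand price = 235.7 − 0.348·132 = 189.764; supply price = 66 + 0.2·132 = 92.4.
ΔQ = 309.67153 − 132 = 177.67153; wedge = 189.764 − 92.4 = 97.364.
Welfare loss = ½ × 177.67153 × 97.364 = 8649.41.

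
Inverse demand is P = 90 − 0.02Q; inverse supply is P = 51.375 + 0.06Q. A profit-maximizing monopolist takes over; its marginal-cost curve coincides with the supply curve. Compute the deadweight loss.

Competitive equilibrium: 90 − 0.02Q = 51.375 + 0.06Q → Q* = 482.8125, P* = 80.3438.
Marginal revenue: MR = 90 − 0.04Q. Set MR = MC: 90 − 0.04Q = 51.375 + 0.06Q → Q_m = 386.25.
Price P_m = 90 − 0.02·386.25 = 82.275; MC(Q_m) = 51.375 + 0.06·386.25 = 74.55.
Competitive Q* = 482.8125, so ΔQ = 96.5625; wedge = 82.275 − 74.55 = 7.725.
DWL = ½ × 96.5625 × 7.725 = 372.97.

372.97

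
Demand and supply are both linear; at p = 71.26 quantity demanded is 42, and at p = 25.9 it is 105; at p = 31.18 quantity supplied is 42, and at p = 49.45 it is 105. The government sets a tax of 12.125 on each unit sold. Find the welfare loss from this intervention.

Demand slope = (25.9 − 71.26)/(105 − 42) = −0.72, so p = 101.5 − 0.72q.
Supply slope = (49.45 − 31.18)/(105 − 42) = 0.29, so p = 19 + 0.29q.
Competitive equilibrium: 101.5 − 0.72q = 19 + 0.29q → q* = 81.6832, p* = 42.6881.
With the tax, the buyer price exceeds the seller price by 12.125: (101.5 − 0.72q) − (19 + 0.29q) = 12.125 → q' = 69.6782.
Δq = 81.6832 − 69.6782 = 12.005; the wedge equals the tax, 12.125.
Welfare loss = ½ × 12.005 × 12.125 = 72.78.

72.78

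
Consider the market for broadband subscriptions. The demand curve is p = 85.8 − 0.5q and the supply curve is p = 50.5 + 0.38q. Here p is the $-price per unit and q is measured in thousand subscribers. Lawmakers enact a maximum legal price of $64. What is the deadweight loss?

Competitive equilibrium: 85.8 − 0.5q = 50.5 + 0.38q → q* = 40.1136, p* = 65.7432.
At the ceiling p = 64, quantity supplied = (64 − 50.5)/0.38 = 35.5263.
Willingness to pay at q' = 35.5263: 85.8 − 0.5·35.5263 = 68.0369.
Δq = 40.1136 − 35.5263 = 4.5873; wedge = 68.0369 − 64 = 4.0369.
Welfare loss = ½ × 4.5873 × 4.0369 = $9.26 thousand.

$9.26 thousand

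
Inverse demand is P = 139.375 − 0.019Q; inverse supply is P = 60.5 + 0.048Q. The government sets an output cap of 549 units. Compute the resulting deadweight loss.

Competitive equilibrium: 139.375 − 0.019Q = 60.5 + 0.048Q → Q* = 1177.2388, P* = 117.0075.
At Q = 549: demand price = 139.375 − 0.019·549 = 128.944; supply price = 60.5 + 0.048·549 = 86.852.
ΔQ = 1177.2388 − 549 = 628.2388; wedge = 128.944 − 86.852 = 42.092.
Deadweight loss = ½ × 628.2388 × 42.092 = 13221.91.

13221.91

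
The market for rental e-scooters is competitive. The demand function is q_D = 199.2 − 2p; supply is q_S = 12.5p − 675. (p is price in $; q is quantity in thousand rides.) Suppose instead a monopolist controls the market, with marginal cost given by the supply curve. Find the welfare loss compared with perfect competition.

In inverse form: demand p = 99.6 − 0.5q, supply p = 54 + 0.08q.
Competitive equilibrium: 99.6 − 0.5q = 54 + 0.08q → q* = 78.6207, p* = 60.2897.
Marginal revenue: MR = 99.6 − q. Set MR = MC: 99.6 − q = 54 + 0.08q → q_m = 42.2222.
Price p_m = 99.6 − 0.5·42.2222 = 78.4889; MC(q_m) = 54 + 0.08·42.2222 = 57.3778.
Competitive q* = 78.6207, so Δq = 36.3985; wedge = 78.4889 − 57.3778 = 21.1111.
Deadweight loss = ½ × 36.3985 × 21.1111 = $384.21 thousand.

$384.21 thousand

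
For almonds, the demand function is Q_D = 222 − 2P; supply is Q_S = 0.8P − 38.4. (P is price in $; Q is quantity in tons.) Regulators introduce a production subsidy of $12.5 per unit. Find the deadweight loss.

$44.64

In inverse form: demand P = 111 − 0.5Q, supply P = 48 + 1.25Q.
Competitive equilibrium: 111 − 0.5Q = 48 + 1.25Q → Q* = 36, P* = 93.
The subsidy lowers effective supply by 12.5: P = 35.5 + 1.25Q.
New quantity: 111 − 0.5Q = 35.5 + 1.25Q → Q' = 43.1429.
Overproduction ΔQ = 43.1429 − 36 = 7.1429; wedge = subsidy = 12.5.
Deadweight loss = ½ × 7.1429 × 12.5 = $44.64.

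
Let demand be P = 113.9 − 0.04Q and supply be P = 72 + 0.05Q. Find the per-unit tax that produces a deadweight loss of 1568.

Competitive equilibrium: 113.9 − 0.04Q = 72 + 0.05Q → Q* = 465.5556, P* = 95.2778.
A tax t gives ΔQ = t/0.09 and wedge t, so DWL = t²/0.18.
t²/0.18 = 1568 → t² = 282.24 → t = 16.8.

16.8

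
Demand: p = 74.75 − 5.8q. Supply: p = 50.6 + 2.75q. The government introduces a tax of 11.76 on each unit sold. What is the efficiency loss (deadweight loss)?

8.09

Competitive equilibrium: 74.75 − 5.8q = 50.6 + 2.75q → q* = 2.8246, p* = 58.3675.
With the tax, the buyer price exceeds the seller price by 11.76: (74.75 − 5.8q) − (50.6 + 2.75q) = 11.76 → q' = 1.4491.
Δq = 2.8246 − 1.4491 = 1.3755; the wedge equals the tax, 11.76.
Deadweight loss = ½ × 1.3755 × 11.76 = 8.09.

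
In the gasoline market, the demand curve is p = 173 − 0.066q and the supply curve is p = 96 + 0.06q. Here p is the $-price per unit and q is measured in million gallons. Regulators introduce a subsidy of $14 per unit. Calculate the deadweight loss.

Competitive equilibrium: 173 − 0.066q = 96 + 0.06q → q* = 611.1111, p* = 132.6667.
The subsidy lowers effective supply by 14: p = 82 + 0.06q.
New quantity: 173 − 0.066q = 82 + 0.06q → q' = 722.2222.
Overproduction Δq = 722.2222 − 611.1111 = 111.1111; wedge = subsidy = 14.
The triangle = ½ × 111.1111 × 14 = $777.78 million.

$777.78 million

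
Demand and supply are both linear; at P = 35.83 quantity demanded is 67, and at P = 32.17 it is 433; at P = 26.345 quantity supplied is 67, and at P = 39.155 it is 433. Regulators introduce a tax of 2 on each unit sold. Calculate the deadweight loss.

Demand slope = (32.17 − 35.83)/(433 − 67) = −0.01, so P = 36.5 − 0.01Q.
Supply slope = (39.155 − 26.345)/(433 − 67) = 0.035, so P = 24 + 0.035Q.
Competitive equilibrium: 36.5 − 0.01Q = 24 + 0.035Q → Q* = 277.7778, P* = 33.7222.
With the tax, the buyer price exceeds the seller price by 2: (36.5 − 0.01Q) − (24 + 0.035Q) = 2 → Q' = 233.3333.
ΔQ = 277.7778 − 233.3333 = 44.4445; the wedge equals the tax, 2.
Deadweight loss = ½ × 44.4445 × 2 = 44.44.

44.44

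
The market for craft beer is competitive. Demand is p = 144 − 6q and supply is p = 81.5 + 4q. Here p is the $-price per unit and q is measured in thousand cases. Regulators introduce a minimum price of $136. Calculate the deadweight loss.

$120.87 thousand

Competitive equilibrium: 144 − 6q = 81.5 + 4q → q* = 6.25, p* = 106.5.
At the floor p = 136, quantity demanded = (144 − 136)/6 = 1.3333.
Sellers' marginal cost at q' = 1.3333: 81.5 + 4·1.3333 = 86.8332.
Δq = 6.25 − 1.3333 = 4.9167; wedge = 136 − 86.8332 = 49.1668.
Deadweight loss = ½ × 4.9167 × 49.1668 = $120.87 thousand.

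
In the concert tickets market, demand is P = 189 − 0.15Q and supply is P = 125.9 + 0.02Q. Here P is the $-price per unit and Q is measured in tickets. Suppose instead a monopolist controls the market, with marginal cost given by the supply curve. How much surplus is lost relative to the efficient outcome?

$2573.13

Competitive equilibrium: 189 − 0.15Q = 125.9 + 0.02Q → Q* = 371.1765, P* = 133.3235.
Marginal revenue: MR = 189 − 0.3Q. Set MR = MC: 189 − 0.3Q = 125.9 + 0.02Q → Q_m = 197.1875.
Price P_m = 189 − 0.15·197.1875 = 159.4219; MC(Q_m) = 125.9 + 0.02·197.1875 = 129.8438.
Competitive Q* = 371.1765, so ΔQ = 173.989; wedge = 159.4219 − 129.8438 = 29.5781.
DWL = ½ × 173.989 × 29.5781 = $2573.13.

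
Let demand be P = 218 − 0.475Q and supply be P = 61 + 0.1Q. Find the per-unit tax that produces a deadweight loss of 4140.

69

Competitive equilibrium: 218 − 0.475Q = 61 + 0.1Q → Q* = 273.0435, P* = 88.3043.
A tax t gives ΔQ = t/0.575 and wedge t, so DWL = t²/1.15.
t²/1.15 = 4140 → t² = 4761 → t = 69.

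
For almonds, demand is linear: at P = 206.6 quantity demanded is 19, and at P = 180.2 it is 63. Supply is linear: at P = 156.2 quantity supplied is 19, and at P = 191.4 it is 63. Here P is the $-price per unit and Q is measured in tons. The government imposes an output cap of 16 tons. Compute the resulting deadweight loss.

Demand slope = (180.2 − 206.6)/(63 − 19) = −0.6, so P = 218 − 0.6Q.
Supply slope = (191.4 − 156.2)/(63 − 19) = 0.8, so P = 141 + 0.8Q.
Competitive equilibrium: 218 − 0.6Q = 141 + 0.8Q → Q* = 55, P* = 185.
At Q = 16: demand price = 218 − 0.6·16 = 208.4; supply price = 141 + 0.8·16 = 153.8.
ΔQ = 55 − 16 = 39; wedge = 208.4 − 153.8 = 54.6.
The triangle = ½ × 39 × 54.6 = $1064.70.

$1064.70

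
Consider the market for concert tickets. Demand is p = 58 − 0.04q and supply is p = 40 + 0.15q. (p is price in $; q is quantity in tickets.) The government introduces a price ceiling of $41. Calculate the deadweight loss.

$736.85

Competitive equilibrium: 58 − 0.04q = 40 + 0.15q → q* = 94.7368, p* = 54.2105.
At the ceiling p = 41, quantity supplied = (41 − 40)/0.15 = 6.6667.
Willingness to pay at q' = 6.6667: 58 − 0.04·6.6667 = 57.7333.
Δq = 94.7368 − 6.6667 = 88.0701; wedge = 57.7333 − 41 = 16.7333.
DWL = ½ × 88.0701 × 16.7333 = $736.85.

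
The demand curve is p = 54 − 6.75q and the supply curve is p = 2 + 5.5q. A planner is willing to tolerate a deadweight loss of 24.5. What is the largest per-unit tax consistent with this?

Competitive equilibrium: 54 − 6.75q = 2 + 5.5q → q* = 4.2449, p* = 25.3469.
A tax t gives Δq = t/12.25 and wedge t, so DWL = t²/24.5.
t²/24.5 = 24.5 → t² = 600.25 → t = 24.5.

24.5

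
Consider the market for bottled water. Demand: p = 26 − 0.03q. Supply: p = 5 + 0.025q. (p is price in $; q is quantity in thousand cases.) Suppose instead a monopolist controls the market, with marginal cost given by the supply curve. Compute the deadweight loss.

Competitive equilibrium: 26 − 0.03q = 5 + 0.025q → q* = 381.8182, p* = 14.5455.
Marginal revenue: MR = 26 − 0.06q. Set MR = MC: 26 − 0.06q = 5 + 0.025q → q_m = 247.0588.
Price p_m = 26 − 0.03·247.0588 = 18.5882; MC(q_m) = 5 + 0.025·247.0588 = 11.1765.
Competitive q* = 381.8182, so Δq = 134.7594; wedge = 18.5882 − 11.1765 = 7.4117.
Deadweight loss = ½ × 134.7594 × 7.4117 = $499.40 thousand.

$499.40 thousand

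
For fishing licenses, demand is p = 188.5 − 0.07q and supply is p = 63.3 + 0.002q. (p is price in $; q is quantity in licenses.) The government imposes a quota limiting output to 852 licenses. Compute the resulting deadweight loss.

$28316.59

Competitive equilibrium: 188.5 − 0.07q = 63.3 + 0.002q → q* = 1738.8889, p* = 66.7778.
At q = 852: demand price = 188.5 − 0.07·852 = 128.86; supply price = 63.3 + 0.002·852 = 65.004.
Δq = 1738.8889 − 852 = 886.8889; wedge = 128.86 − 65.004 = 63.856.
DWL = ½ × 886.8889 × 63.856 = $28316.59.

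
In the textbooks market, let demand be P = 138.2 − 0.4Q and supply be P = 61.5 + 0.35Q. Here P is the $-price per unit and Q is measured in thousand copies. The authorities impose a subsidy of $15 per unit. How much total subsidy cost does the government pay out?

$1834 thousand

Competitive equilibrium: 138.2 − 0.4Q = 61.5 + 0.35Q → Q* = 102.2667, P* = 97.2933.
The subsidy lowers effective supply by 15: P = 46.5 + 0.35Q.
New quantity: 138.2 − 0.4Q = 46.5 + 0.35Q → Q' = 122.2667.
Total subsidy cost = 15 × 122.2667 = $1834 thousand.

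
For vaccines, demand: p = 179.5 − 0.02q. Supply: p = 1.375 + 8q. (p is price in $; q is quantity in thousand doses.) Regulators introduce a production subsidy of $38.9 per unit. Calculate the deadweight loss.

Competitive equilibrium: 179.5 − 0.02q = 1.375 + 8q → q* = 22.2101, p* = 179.0558.
The subsidy lowers effective supply by 38.9: p = 8q − 37.525.
New quantity: 179.5 − 0.02q = 8q − 37.525 → q' = 27.0605.
Overproduction Δq = 27.0605 − 22.2101 = 4.8504; wedge = subsidy = 38.9.
Welfare loss = ½ × 4.8504 × 38.9 = $94.34 thousand.

$94.34 thousand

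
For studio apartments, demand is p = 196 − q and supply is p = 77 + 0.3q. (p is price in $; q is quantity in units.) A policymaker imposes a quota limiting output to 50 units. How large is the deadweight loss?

Competitive equilibrium: 196 − q = 77 + 0.3q → q* = 91.5385, p* = 104.4615.
At q = 50: demand price = 196 − 1·50 = 146; supply price = 77 + 0.3·50 = 92.
Δq = 91.5385 − 50 = 41.5385; wedge = 146 − 92 = 54.
The triangle = ½ × 41.5385 × 54 = $1121.54.

$1121.54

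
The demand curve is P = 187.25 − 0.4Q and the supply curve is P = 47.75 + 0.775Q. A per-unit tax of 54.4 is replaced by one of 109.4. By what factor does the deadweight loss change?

Competitive equilibrium: 187.25 − 0.4Q = 47.75 + 0.775Q → Q* = 118.7234, P* = 139.7606.
For a per-unit tax t: ΔQ = t/1.175, so DWL = ½·t·(t/1.175) = t²/2.35.
At t = 54.4: DWL = 1259.302. At t = 109.4: DWL = 5092.919.
Ratio = (109.4/54.4)² = 4.044.

4.044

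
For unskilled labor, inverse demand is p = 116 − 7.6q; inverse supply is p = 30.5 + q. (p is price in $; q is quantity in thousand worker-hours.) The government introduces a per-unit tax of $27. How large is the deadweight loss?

Competitive equilibrium: 116 − 7.6q = 30.5 + q → q* = 9.9419, p* = 40.4419.
With the tax, the buyer price exceeds the seller price by 27: (116 − 7.6q) − (30.5 + q) = 27 → q' = 6.8023.
Δq = 9.9419 − 6.8023 = 3.1396; the wedge equals the tax, 27.
The triangle = ½ × 3.1396 × 27 = $42.38 thousand.

$42.38 thousand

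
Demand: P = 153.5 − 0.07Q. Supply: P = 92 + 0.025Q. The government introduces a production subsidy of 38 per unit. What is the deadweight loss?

7600

Competitive equilibrium: 153.5 − 0.07Q = 92 + 0.025Q → Q* = 647.3684, P* = 108.1842.
The subsidy lowers effective supply by 38: P = 54 + 0.025Q.
New quantity: 153.5 − 0.07Q = 54 + 0.025Q → Q' = 1047.3684.
Overproduction ΔQ = 1047.3684 − 647.3684 = 400; wedge = subsidy = 38.
The triangle = ½ × 400 × 38 = 7600.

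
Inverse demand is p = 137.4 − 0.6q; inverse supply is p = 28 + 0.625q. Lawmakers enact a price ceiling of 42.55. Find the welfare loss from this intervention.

2670.16

Competitive equilibrium: 137.4 − 0.6q = 28 + 0.625q → q* = 89.3061, p* = 83.8163.
At the ceiling p = 42.55, quantity supplied = (42.55 − 28)/0.625 = 23.28.
Willingness to pay at q' = 23.28: 137.4 − 0.6·23.28 = 123.432.
Δq = 89.3061 − 23.28 = 66.0261; wedge = 123.432 − 42.55 = 80.882.
DWL = ½ × 66.0261 × 80.882 = 2670.16.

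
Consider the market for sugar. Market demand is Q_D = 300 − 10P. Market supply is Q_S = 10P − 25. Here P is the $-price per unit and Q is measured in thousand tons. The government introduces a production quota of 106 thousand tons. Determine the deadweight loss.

$99.225 thousand

In inverse form: demand P = 30 − 0.1Q, supply P = 2.5 + 0.1Q.
Competitive equilibrium: 30 − 0.1Q = 2.5 + 0.1Q → Q* = 137.5, P* = 16.25.
At Q = 106: demand price = 30 − 0.1·106 = 19.4; supply price = 2.5 + 0.1·106 = 13.1.
ΔQ = 137.5 − 106 = 31.5; wedge = 19.4 − 13.1 = 6.3.
Welfare loss = ½ × 31.5 × 6.3 = $99.225 thousand.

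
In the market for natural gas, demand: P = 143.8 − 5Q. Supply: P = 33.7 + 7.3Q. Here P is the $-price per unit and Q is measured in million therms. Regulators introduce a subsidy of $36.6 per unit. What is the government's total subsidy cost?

Competitive equilibrium: 143.8 − 5Q = 33.7 + 7.3Q → Q* = 8.9512, P* = 99.0439.
The subsidy lowers effective supply by 36.6: P = 7.3Q − 2.9.
New quantity: 143.8 − 5Q = 7.3Q − 2.9 → Q' = 11.9268.
Total subsidy cost = 36.6 × 11.9268 = $436.52 million.

$436.52 million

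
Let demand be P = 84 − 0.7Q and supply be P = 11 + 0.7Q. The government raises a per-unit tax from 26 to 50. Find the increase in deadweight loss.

651.43

Competitive equilibrium: 84 − 0.7Q = 11 + 0.7Q → Q* = 52.1429, P* = 47.5.
For a per-unit tax t: ΔQ = t/1.4, so DWL = ½·t·(t/1.4) = t²/2.8.
At t = 26: DWL = 241.429. At t = 50: DWL = 892.857.
Increase = 892.857 − 241.429 = 651.43.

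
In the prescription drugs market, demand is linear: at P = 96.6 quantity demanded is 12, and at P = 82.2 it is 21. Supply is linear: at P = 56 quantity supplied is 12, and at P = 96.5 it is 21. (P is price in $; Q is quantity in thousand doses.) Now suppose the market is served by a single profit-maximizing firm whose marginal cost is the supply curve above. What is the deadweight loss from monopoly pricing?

Demand slope = (82.2 − 96.6)/(21 − 12) = −1.6, so P = 115.8 − 1.6Q.
Supply slope = (96.5 − 56)/(21 − 12) = 4.5, so P = 2 + 4.5Q.
Competitive equilibrium: 115.8 − 1.6Q = 2 + 4.5Q → Q* = 18.6557, P* = 85.9508.
Marginal revenue: MR = 115.8 − 3.2Q. Set MR = MC: 115.8 − 3.2Q = 2 + 4.5Q → Q_m = 14.7792.
Price P_m = 115.8 − 1.6·14.7792 = 92.1533; MC(Q_m) = 2 + 4.5·14.7792 = 68.5064.
Competitive Q* = 18.6557, so ΔQ = 3.8765; wedge = 92.1533 − 68.5064 = 23.6469.
DWL = ½ × 3.8765 × 23.6469 = $45.83 thousand.

$45.83 thousand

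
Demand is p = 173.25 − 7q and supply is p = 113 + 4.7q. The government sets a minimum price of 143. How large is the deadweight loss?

4.01

Competitive equilibrium: 173.25 − 7q = 113 + 4.7q → q* = 5.1496, p* = 137.203.
At the floor p = 143, quantity demanded = (173.25 − 143)/7 = 4.3214.
Sellers' marginal cost at q' = 4.3214: 113 + 4.7·4.3214 = 133.3106.
Δq = 5.1496 − 4.3214 = 0.8282; wedge = 143 − 133.3106 = 9.6894.
Deadweight loss = ½ × 0.8282 × 9.6894 = 4.01.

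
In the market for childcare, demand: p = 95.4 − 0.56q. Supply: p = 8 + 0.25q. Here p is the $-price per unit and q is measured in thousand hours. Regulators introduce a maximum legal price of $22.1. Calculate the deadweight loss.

$1074.21 thousand

Competitive equilibrium: 95.4 − 0.56q = 8 + 0.25q → q* = 107.9012, p* = 34.9753.
At the ceiling p = 22.1, quantity supplied = (22.1 − 8)/0.25 = 56.4.
Willingness to pay at q' = 56.4: 95.4 − 0.56·56.4 = 63.816.
Δq = 107.9012 − 56.4 = 51.5012; wedge = 63.816 − 22.1 = 41.716.
Welfare loss = ½ × 51.5012 × 41.716 = $1074.21 thousand.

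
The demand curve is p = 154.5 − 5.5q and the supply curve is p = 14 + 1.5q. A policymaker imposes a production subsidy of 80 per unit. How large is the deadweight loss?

457.14

Competitive equilibrium: 154.5 − 5.5q = 14 + 1.5q → q* = 20.0714, p* = 44.1071.
The subsidy lowers effective supply by 80: p = 1.5q − 66.
New quantity: 154.5 − 5.5q = 1.5q − 66 → q' = 31.5.
Overproduction Δq = 31.5 − 20.0714 = 11.4286; wedge = subsidy = 80.
Deadweight loss = ½ × 11.4286 × 80 = 457.14.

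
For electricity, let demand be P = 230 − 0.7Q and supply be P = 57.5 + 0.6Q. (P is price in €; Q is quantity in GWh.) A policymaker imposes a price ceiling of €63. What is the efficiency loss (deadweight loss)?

€9918.08

Competitive equilibrium: 230 − 0.7Q = 57.5 + 0.6Q → Q* = 132.69231, P* = 137.11538.
At the ceiling P = 63, quantity supplied = (63 − 57.5)/0.6 = 9.16667.
Willingness to pay at Q' = 9.16667: 230 − 0.7·9.16667 = 223.58333.
ΔQ = 132.69231 − 9.16667 = 123.52564; wedge = 223.58333 − 63 = 160.58333.
Deadweight loss = ½ × 123.52564 × 160.58333 = €9918.08.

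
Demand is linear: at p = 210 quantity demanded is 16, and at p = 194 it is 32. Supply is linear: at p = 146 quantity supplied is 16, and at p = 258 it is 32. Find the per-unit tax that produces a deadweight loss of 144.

Demand slope = (194 − 210)/(32 − 16) = −1, so p = 226 − q.
Supply slope = (258 − 146)/(32 − 16) = 7, so p = 34 + 7q.
Competitive equilibrium: 226 − q = 34 + 7q → q* = 24, p* = 202.
A tax t gives Δq = t/8 and wedge t, so DWL = t²/16.
t²/16 = 144 → t² = 2304 → t = 48.

48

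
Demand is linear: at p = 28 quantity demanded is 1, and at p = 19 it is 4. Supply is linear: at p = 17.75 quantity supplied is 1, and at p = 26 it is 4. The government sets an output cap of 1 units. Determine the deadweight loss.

Demand slope = (19 − 28)/(4 − 1) = −3, so p = 31 − 3q.
Supply slope = (26 − 17.75)/(4 − 1) = 2.75, so p = 15 + 2.75q.
Competitive equilibrium: 31 − 3q = 15 + 2.75q → q* = 2.7826, p* = 22.6522.
At q = 1: demand price = 31 − 3·1 = 28; supply price = 15 + 2.75·1 = 17.75.
Δq = 2.7826 − 1 = 1.7826; wedge = 28 − 17.75 = 10.25.
Welfare loss = ½ × 1.7826 × 10.25 = 9.14.

9.14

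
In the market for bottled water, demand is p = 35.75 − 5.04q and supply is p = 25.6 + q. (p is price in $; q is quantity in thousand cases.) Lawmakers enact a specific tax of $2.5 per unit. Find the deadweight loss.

Competitive equilibrium: 35.75 − 5.04q = 25.6 + q → q* = 1.6805, p* = 27.2805.
With the tax, the buyer price exceeds the seller price by 2.5: (35.75 − 5.04q) − (25.6 + q) = 2.5 → q' = 1.2666.
Δq = 1.6805 − 1.2666 = 0.4139; the wedge equals the tax, 2.5.
DWL = ½ × 0.4139 × 2.5 = $0.52 thousand.

$0.52 thousand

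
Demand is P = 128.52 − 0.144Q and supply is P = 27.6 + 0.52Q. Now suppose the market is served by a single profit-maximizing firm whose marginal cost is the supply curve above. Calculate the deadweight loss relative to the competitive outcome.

Competitive equilibrium: 128.52 − 0.144Q = 27.6 + 0.52Q → Q* = 151.988, P* = 106.6337.
Marginal revenue: MR = 128.52 − 0.288Q. Set MR = MC: 128.52 − 0.288Q = 27.6 + 0.52Q → Q_m = 124.901.
Price P_m = 128.52 − 0.144·124.901 = 110.5343; MC(Q_m) = 27.6 + 0.52·124.901 = 92.5485.
Competitive Q* = 151.988, so ΔQ = 27.087; wedge = 110.5343 − 92.5485 = 17.9858.
Welfare loss = ½ × 27.087 × 17.9858 = 243.59.

243.59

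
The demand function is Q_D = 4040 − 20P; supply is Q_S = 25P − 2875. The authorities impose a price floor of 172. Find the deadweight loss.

In inverse form: demand P = 202 − 0.05Q, supply P = 115 + 0.04Q.
Competitive equilibrium: 202 − 0.05Q = 115 + 0.04Q → Q* = 966.6667, P* = 153.6667.
At the floor P = 172, quantity demanded = (202 − 172)/0.05 = 600.
Sellers' marginal cost at Q' = 600: 115 + 0.04·600 = 139.
ΔQ = 966.6667 − 600 = 366.6667; wedge = 172 − 139 = 33.
Deadweight loss = ½ × 366.6667 × 33 = 6050.

6050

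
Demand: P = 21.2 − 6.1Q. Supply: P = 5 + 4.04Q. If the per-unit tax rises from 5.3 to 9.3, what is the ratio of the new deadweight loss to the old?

3.079

Competitive equilibrium: 21.2 − 6.1Q = 5 + 4.04Q → Q* = 1.5976, P* = 11.4544.
For a per-unit tax t: ΔQ = t/10.14, so DWL = ½·t·(t/10.14) = t²/20.28.
At t = 5.3: DWL = 1.385. At t = 9.3: DWL = 4.265.
Ratio = (9.3/5.3)² = 3.079.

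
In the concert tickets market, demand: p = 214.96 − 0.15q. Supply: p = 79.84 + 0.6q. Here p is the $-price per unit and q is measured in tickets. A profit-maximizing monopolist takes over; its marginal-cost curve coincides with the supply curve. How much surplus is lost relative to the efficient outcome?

$338.10

Competitive equilibrium: 214.96 − 0.15q = 79.84 + 0.6q → q* = 180.16, p* = 187.936.
Marginal revenue: MR = 214.96 − 0.3q. Set MR = MC: 214.96 − 0.3q = 79.84 + 0.6q → q_m = 150.1333.
Price p_m = 214.96 − 0.15·150.1333 = 192.44; MC(q_m) = 79.84 + 0.6·150.1333 = 169.92.
Competitive q* = 180.16, so Δq = 30.0267; wedge = 192.44 − 169.92 = 22.52.
Deadweight loss = ½ × 30.0267 × 22.52 = $338.10.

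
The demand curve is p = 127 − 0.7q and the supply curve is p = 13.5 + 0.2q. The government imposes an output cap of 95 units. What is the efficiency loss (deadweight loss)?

Competitive equilibrium: 127 − 0.7q = 13.5 + 0.2q → q* = 126.1111, p* = 38.7222.
At q = 95: demand price = 127 − 0.7·95 = 60.5; supply price = 13.5 + 0.2·95 = 32.5.
Δq = 126.1111 − 95 = 31.1111; wedge = 60.5 − 32.5 = 28.
Welfare loss = ½ × 31.1111 × 28 = 435.56.

435.56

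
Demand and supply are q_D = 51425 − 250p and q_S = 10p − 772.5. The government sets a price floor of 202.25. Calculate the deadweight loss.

In inverse form: demand p = 205.7 − 0.004q, supply p = 77.25 + 0.1q.
Competitive equilibrium: 205.7 − 0.004q = 77.25 + 0.1q → q* = 1235.0962, p* = 200.7596.
At the floor p = 202.25, quantity demanded = (205.7 − 202.25)/0.004 = 862.5.
Sellers' marginal cost at q' = 862.5: 77.25 + 0.1·862.5 = 163.5.
Δq = 1235.0962 − 862.5 = 372.5962; wedge = 202.25 − 163.5 = 38.75.
Welfare loss = ½ × 372.5962 × 38.75 = 7219.05.

7219.05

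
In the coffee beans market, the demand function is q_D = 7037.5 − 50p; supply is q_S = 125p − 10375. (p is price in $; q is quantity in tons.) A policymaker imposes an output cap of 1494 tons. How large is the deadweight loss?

$4524.69

In inverse form: demand p = 140.75 − 0.02q, supply p = 83 + 0.008q.
Competitive equilibrium: 140.75 − 0.02q = 83 + 0.008q → q* = 2062.5, p* = 99.5.
At q = 1494: demand price = 140.75 − 0.02·1494 = 110.87; supply price = 83 + 0.008·1494 = 94.952.
Δq = 2062.5 − 1494 = 568.5; wedge = 110.87 − 94.952 = 15.918.
DWL = ½ × 568.5 × 15.918 = $4524.69.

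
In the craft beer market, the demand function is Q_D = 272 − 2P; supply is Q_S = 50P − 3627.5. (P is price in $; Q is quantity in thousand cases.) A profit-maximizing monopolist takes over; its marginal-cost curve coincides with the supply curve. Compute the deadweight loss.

$930.19 thousand

In inverse form: demand P = 136 − 0.5Q, supply P = 72.55 + 0.02Q.
Competitive equilibrium: 136 − 0.5Q = 72.55 + 0.02Q → Q* = 122.0192, P* = 74.9904.
Marginal revenue: MR = 136 − Q. Set MR = MC: 136 − Q = 72.55 + 0.02Q → Q_m = 62.2059.
Price P_m = 136 − 0.5·62.2059 = 104.8971; MC(Q_m) = 72.55 + 0.02·62.2059 = 73.7941.
Competitive Q* = 122.0192, so ΔQ = 59.8133; wedge = 104.8971 − 73.7941 = 31.103.
Deadweight loss = ½ × 59.8133 × 31.103 = $930.19 thousand.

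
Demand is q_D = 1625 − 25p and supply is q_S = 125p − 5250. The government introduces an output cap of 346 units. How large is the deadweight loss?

In inverse form: demand p = 65 − 0.04q, supply p = 42 + 0.008q.
Competitive equilibrium: 65 − 0.04q = 42 + 0.008q → q* = 479.1667, p* = 45.8333.
At q = 346: demand price = 65 − 0.04·346 = 51.16; supply price = 42 + 0.008·346 = 44.768.
Δq = 479.1667 − 346 = 133.1667; wedge = 51.16 − 44.768 = 6.392.
The triangle = ½ × 133.1667 × 6.392 = 425.60.

425.60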